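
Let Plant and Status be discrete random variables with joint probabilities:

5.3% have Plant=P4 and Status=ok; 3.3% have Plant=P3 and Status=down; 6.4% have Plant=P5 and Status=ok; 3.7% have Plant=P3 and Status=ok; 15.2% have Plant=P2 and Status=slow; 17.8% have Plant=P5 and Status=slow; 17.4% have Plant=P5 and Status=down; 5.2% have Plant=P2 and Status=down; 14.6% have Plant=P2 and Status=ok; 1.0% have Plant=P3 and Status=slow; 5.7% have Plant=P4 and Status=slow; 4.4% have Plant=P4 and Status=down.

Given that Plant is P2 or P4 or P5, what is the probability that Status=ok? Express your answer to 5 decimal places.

P(Plant=P2) = 0.146 + 0.152 + 0.052 = 0.350.
P(Plant=P4) = 0.053 + 0.057 + 0.044 = 0.154.
P(Plant=P5) = 0.064 + 0.178 + 0.174 = 0.416.
P(Plant ∈ {P2, P4, P5}) = 0.350 + 0.154 + 0.416 = 0.920; P(Status=ok, Plant ∈ {P2, P4, P5}) = 0.146 + 0.053 + 0.064 = 0.263.
P(Status=ok | Plant ∈ {P2, P4, P5}) = 0.263/0.920 = 0.28587.

0.28587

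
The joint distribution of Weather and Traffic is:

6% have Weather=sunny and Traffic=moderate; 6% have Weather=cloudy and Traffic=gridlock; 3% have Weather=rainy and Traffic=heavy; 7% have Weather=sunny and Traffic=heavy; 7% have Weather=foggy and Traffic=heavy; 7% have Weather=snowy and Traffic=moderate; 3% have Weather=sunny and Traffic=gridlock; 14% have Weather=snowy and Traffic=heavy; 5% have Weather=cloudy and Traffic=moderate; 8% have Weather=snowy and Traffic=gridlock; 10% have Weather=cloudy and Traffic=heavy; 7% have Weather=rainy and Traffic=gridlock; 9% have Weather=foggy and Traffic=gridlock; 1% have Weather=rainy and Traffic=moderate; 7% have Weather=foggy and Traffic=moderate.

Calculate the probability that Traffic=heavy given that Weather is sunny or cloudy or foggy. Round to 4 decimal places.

0.4000

P(Weather=sunny) = 0.06 + 0.07 + 0.03 = 0.16.
P(Weather=cloudy) = 0.05 + 0.10 + 0.06 = 0.21.
P(Weather=foggy) = 0.07 + 0.07 + 0.09 = 0.23.
P(Weather ∈ {sunny, cloudy, foggy}) = 0.16 + 0.21 + 0.23 = 0.60; P(Traffic=heavy, Weather ∈ {sunny, cloudy, foggy}) = 0.07 + 0.10 + 0.07 = 0.24.
P(Traffic=heavy | Weather ∈ {sunny, cloudy, foggy}) = 0.24/0.60 = 0.4000.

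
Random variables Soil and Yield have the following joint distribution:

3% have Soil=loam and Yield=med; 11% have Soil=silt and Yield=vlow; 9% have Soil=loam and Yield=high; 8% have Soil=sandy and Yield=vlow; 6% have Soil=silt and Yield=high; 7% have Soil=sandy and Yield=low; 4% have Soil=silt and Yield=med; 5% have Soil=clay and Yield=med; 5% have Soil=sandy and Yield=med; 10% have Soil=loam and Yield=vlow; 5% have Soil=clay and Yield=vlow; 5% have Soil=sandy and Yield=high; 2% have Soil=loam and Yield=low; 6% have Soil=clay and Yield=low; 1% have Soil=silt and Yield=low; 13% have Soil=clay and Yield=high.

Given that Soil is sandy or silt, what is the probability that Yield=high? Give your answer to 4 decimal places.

0.2340

P(Soil=sandy) = 0.08 + 0.07 + 0.05 + 0.05 = 0.25.
P(Soil=silt) = 0.11 + 0.01 + 0.04 + 0.06 = 0.22.
P(Soil ∈ {sandy, silt}) = 0.25 + 0.22 = 0.47; P(Yield=high, Soil ∈ {sandy, silt}) = 0.05 + 0.06 = 0.11.
P(Yield=high | Soil ∈ {sandy, silt}) = 0.11/0.47 = 0.2340.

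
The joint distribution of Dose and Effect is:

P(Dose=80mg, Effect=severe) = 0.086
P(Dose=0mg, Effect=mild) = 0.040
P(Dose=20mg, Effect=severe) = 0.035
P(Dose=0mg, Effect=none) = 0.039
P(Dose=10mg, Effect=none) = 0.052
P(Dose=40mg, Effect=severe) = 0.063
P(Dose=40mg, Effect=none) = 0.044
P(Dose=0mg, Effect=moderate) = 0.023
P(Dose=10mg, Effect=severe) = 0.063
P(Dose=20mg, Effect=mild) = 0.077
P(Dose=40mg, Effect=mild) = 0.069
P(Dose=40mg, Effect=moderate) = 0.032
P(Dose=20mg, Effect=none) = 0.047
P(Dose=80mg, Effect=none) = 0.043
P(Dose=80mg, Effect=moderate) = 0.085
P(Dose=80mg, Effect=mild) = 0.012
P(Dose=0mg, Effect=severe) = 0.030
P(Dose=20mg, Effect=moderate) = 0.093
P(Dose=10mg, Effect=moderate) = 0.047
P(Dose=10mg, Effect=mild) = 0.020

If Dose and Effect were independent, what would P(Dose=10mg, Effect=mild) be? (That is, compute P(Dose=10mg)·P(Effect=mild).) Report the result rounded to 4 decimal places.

0.0397

P(Dose=10mg) = 0.052 + 0.020 + 0.047 + 0.063 = 0.182.
P(Effect=mild) = 0.040 + 0.020 + 0.077 + 0.069 + 0.012 = 0.218.
Product: 0.182 × 0.218 = 0.0397.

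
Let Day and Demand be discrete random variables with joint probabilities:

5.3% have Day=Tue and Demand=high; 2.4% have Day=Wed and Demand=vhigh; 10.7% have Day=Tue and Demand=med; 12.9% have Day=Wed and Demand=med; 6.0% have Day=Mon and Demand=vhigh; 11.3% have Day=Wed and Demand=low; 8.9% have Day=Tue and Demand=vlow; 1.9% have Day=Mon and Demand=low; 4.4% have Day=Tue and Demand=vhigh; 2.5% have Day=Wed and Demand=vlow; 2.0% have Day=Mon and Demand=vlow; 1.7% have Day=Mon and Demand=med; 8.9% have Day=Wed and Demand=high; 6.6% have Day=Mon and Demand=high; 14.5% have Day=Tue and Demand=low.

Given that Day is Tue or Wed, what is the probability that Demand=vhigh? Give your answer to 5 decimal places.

P(Day=Tue) = 0.089 + 0.145 + 0.107 + 0.053 + 0.044 = 0.438.
P(Day=Wed) = 0.025 + 0.113 + 0.129 + 0.089 + 0.024 = 0.380.
P(Day ∈ {Tue, Wed}) = 0.438 + 0.380 = 0.818; P(Demand=vhigh, Day ∈ {Tue, Wed}) = 0.044 + 0.024 = 0.068.
P(Demand=vhigh | Day ∈ {Tue, Wed}) = 0.068/0.818 = 0.08313.

0.08313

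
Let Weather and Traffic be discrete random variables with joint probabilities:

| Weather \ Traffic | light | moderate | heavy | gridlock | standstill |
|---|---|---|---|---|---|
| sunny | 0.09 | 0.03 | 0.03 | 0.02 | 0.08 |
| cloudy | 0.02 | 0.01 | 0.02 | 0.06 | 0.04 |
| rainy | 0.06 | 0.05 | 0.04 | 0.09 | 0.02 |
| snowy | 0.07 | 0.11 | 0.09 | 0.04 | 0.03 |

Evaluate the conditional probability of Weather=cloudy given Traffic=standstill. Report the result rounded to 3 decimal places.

0.235

P(Traffic=standstill) = 0.08 + 0.04 + 0.02 + 0.03 = 0.17.
P(Weather=cloudy | Traffic=standstill) = 0.04/0.17 = 0.235.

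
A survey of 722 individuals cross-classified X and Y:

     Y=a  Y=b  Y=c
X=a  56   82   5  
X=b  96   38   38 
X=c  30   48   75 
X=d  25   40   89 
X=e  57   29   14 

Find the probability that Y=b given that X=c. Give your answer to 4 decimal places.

Total with X=c: 30 + 48 + 75 = 153.
P(Y=b | X=c) = 48/153 = 0.3137.

0.3137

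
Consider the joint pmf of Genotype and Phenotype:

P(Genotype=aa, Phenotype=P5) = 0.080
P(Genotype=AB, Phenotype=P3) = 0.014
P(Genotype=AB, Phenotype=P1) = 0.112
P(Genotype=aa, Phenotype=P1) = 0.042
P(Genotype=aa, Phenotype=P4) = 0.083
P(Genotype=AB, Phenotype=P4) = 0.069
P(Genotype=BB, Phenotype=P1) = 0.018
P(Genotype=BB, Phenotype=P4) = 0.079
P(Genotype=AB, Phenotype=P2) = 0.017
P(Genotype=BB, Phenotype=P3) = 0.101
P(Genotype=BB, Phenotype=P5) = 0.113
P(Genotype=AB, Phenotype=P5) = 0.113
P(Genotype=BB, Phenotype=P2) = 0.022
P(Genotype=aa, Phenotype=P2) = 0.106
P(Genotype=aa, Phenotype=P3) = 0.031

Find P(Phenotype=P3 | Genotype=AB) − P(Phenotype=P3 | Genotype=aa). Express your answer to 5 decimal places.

-0.04757

P(Genotype=AB) = 0.112 + 0.017 + 0.014 + 0.069 + 0.113 = 0.325; P(Phenotype=P3 | Genotype=AB) = 0.014/0.325 = 0.043077.
P(Genotype=aa) = 0.042 + 0.106 + 0.031 + 0.083 + 0.080 = 0.342; P(Phenotype=P3 | Genotype=aa) = 0.031/0.342 = 0.090643.
Difference = -0.04757.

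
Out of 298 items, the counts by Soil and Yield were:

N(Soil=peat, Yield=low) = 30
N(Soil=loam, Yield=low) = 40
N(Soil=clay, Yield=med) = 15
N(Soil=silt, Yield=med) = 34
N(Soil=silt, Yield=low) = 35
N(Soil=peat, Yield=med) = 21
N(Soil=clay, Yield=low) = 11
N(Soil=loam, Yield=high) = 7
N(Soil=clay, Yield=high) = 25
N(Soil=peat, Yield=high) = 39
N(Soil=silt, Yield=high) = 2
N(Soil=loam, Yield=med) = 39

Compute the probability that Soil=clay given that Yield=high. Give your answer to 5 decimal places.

0.34247

Total with Yield=high: 7 + 25 + 2 + 39 = 73.
P(Soil=clay | Yield=high) = 25/73 = 0.34247.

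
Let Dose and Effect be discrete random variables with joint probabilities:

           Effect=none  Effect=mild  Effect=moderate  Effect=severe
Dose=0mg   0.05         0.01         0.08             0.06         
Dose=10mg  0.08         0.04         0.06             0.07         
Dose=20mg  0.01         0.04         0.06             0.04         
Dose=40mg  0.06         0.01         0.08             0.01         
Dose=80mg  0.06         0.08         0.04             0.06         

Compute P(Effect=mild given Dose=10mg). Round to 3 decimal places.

P(Dose=10mg) = 0.08 + 0.04 + 0.06 + 0.07 = 0.25.
P(Effect=mild | Dose=10mg) = 0.04/0.25 = 0.160.

0.160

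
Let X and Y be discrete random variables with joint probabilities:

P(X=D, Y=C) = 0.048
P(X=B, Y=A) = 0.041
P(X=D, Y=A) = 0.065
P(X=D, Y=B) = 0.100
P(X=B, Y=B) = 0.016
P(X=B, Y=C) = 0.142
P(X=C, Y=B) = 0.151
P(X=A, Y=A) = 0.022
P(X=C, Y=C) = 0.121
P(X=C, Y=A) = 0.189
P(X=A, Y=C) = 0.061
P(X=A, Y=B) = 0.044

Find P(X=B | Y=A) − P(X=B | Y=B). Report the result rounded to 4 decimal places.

P(Y=A) = 0.022 + 0.041 + 0.189 + 0.065 = 0.317; P(X=B | Y=A) = 0.041/0.317 = 0.12934.
P(Y=B) = 0.044 + 0.016 + 0.151 + 0.100 = 0.311; P(X=B | Y=B) = 0.016/0.311 = 0.05145.
Difference = 0.0779.

0.0779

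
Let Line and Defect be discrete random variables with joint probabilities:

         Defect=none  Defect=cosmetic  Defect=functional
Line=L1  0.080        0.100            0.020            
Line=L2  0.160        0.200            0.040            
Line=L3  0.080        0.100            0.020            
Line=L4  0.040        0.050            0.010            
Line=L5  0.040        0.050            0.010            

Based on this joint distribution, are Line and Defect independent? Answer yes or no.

Every cell satisfies P(Line,Defect) = P(Line)·P(Defect). For instance P(Line=L3) = 0.200, P(Defect=functional) = 0.100, and 0.200×0.100 = 0.020 matches the joint entry. So Line and Defect are independent.

yes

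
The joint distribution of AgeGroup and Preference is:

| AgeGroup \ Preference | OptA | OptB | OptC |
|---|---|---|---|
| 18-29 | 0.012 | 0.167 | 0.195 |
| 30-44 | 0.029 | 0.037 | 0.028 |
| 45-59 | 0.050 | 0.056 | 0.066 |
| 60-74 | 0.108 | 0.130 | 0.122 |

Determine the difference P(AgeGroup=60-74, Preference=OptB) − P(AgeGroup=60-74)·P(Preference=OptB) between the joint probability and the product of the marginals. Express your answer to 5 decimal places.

P(AgeGroup=60-74) = 0.108 + 0.130 + 0.122 = 0.360.
P(Preference=OptB) = 0.167 + 0.037 + 0.056 + 0.130 = 0.390.
P(AgeGroup=60-74, Preference=OptB) − P(AgeGroup=60-74)P(Preference=OptB) = 0.130 − 0.360×0.390 = -0.01040.

-0.01040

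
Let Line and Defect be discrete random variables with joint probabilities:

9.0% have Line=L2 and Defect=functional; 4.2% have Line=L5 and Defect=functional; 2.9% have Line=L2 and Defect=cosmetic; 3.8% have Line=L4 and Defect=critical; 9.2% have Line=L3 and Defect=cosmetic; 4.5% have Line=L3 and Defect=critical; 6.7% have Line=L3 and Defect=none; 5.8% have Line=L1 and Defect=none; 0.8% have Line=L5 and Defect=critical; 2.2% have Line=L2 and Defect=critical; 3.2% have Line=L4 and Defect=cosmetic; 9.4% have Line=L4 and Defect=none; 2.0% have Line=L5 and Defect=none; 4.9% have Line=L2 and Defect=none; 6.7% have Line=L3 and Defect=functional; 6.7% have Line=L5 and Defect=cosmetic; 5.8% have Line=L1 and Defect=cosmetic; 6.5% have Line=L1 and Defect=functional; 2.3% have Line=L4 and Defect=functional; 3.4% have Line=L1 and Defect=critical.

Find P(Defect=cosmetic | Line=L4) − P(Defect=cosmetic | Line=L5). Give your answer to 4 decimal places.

P(Line=L4) = 0.094 + 0.032 + 0.023 + 0.038 = 0.187; P(Defect=cosmetic | Line=L4) = 0.032/0.187 = 0.17112.
P(Line=L5) = 0.020 + 0.067 + 0.042 + 0.008 = 0.137; P(Defect=cosmetic | Line=L5) = 0.067/0.137 = 0.48905.
Difference = -0.3179.

-0.3179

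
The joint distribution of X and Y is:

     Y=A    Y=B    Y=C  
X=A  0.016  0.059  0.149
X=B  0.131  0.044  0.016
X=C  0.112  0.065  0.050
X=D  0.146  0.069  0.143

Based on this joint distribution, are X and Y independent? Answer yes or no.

P(X=A) = 0.224 and P(Y=A) = 0.405, so their product is 0.09072, but P(X=A, Y=A) = 0.016. Since these differ, X and Y are not independent.

no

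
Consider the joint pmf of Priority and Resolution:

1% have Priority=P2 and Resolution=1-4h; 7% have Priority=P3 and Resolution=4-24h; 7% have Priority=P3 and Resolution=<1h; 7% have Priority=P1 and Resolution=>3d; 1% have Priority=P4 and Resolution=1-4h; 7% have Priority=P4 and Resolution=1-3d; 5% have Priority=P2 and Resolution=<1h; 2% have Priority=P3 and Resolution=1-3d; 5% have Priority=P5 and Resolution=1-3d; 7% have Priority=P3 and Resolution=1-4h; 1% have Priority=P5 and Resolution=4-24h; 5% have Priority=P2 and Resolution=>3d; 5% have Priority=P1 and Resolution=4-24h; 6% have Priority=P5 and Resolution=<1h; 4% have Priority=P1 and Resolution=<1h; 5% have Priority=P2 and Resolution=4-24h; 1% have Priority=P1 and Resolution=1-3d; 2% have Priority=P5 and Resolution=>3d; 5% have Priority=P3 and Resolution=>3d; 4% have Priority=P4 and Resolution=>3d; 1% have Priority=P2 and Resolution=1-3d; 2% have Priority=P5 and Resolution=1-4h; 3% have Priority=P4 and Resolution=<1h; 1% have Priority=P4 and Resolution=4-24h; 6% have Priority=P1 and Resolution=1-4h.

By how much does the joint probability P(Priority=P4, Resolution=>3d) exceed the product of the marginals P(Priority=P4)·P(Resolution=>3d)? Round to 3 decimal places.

0.003

P(Priority=P4) = 0.03 + 0.01 + 0.01 + 0.07 + 0.04 = 0.16.
P(Resolution=>3d) = 0.07 + 0.05 + 0.05 + 0.04 + 0.02 = 0.23.
P(Priority=P4, Resolution=>3d) − P(Priority=P4)P(Resolution=>3d) = 0.04 − 0.16×0.23 = 0.003.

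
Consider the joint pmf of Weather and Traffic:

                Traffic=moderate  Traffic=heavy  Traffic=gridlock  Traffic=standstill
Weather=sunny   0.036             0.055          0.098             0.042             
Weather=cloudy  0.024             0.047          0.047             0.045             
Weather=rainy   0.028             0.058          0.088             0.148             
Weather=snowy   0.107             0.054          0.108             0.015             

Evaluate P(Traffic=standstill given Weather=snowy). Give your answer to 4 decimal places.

P(Weather=snowy) = 0.107 + 0.054 + 0.108 + 0.015 = 0.284.
P(Traffic=standstill | Weather=snowy) = 0.015/0.284 = 0.0528.

0.0528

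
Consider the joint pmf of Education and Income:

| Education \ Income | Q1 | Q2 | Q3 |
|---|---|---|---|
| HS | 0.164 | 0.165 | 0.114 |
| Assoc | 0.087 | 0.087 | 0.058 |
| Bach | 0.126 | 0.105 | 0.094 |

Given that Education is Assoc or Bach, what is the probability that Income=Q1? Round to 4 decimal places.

0.3824

P(Education=Assoc) = 0.087 + 0.087 + 0.058 = 0.232.
P(Education=Bach) = 0.126 + 0.105 + 0.094 = 0.325.
P(Education ∈ {Assoc, Bach}) = 0.232 + 0.325 = 0.557; P(Income=Q1, Education ∈ {Assoc, Bach}) = 0.087 + 0.126 = 0.213.
P(Income=Q1 | Education ∈ {Assoc, Bach}) = 0.213/0.557 = 0.3824.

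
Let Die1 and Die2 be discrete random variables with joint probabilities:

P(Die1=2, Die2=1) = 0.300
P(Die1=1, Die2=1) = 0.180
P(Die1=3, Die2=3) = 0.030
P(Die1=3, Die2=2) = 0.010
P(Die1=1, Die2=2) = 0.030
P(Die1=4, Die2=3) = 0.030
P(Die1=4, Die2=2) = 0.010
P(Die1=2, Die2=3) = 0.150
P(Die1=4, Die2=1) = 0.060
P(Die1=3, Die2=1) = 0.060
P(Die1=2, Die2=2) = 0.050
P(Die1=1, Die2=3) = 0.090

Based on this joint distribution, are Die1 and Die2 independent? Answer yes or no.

yes

Every cell satisfies P(Die1,Die2) = P(Die1)·P(Die2). For instance P(Die1=4) = 0.100, P(Die2=1) = 0.600, and 0.100×0.600 = 0.060 matches the joint entry. So Die1 and Die2 are independent.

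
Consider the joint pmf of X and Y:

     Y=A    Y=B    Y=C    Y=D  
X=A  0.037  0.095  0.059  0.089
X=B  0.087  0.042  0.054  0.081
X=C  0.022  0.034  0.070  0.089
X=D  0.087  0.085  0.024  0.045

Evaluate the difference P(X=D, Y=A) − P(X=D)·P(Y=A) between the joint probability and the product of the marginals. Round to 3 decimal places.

P(X=D) = 0.087 + 0.085 + 0.024 + 0.045 = 0.241.
P(Y=A) = 0.037 + 0.087 + 0.022 + 0.087 = 0.233.
P(X=D, Y=A) − P(X=D)P(Y=A) = 0.087 − 0.241×0.233 = 0.031.

0.031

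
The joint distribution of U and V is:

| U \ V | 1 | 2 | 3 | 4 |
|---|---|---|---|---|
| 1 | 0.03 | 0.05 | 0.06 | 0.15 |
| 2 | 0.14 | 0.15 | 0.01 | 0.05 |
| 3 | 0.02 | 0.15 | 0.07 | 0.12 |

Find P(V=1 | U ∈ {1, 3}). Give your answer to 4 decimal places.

0.0769

P(U=1) = 0.03 + 0.05 + 0.06 + 0.15 = 0.29.
P(U=3) = 0.02 + 0.15 + 0.07 + 0.12 = 0.36.
P(U ∈ {1, 3}) = 0.29 + 0.36 = 0.65; P(V=1, U ∈ {1, 3}) = 0.03 + 0.02 = 0.05.
P(V=1 | U ∈ {1, 3}) = 0.05/0.65 = 0.0769.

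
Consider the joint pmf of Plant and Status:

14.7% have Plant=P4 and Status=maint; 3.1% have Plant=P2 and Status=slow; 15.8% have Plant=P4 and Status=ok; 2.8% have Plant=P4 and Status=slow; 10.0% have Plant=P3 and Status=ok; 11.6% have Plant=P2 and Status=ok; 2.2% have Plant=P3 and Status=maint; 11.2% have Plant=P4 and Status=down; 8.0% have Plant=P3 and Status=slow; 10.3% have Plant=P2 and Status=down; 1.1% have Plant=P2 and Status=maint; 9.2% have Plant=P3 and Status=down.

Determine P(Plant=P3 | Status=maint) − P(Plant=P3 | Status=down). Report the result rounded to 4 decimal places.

-0.1775

P(Status=maint) = 0.011 + 0.022 + 0.147 = 0.180; P(Plant=P3 | Status=maint) = 0.022/0.180 = 0.12222.
P(Status=down) = 0.103 + 0.092 + 0.112 = 0.307; P(Plant=P3 | Status=down) = 0.092/0.307 = 0.29967.
Difference = -0.1775.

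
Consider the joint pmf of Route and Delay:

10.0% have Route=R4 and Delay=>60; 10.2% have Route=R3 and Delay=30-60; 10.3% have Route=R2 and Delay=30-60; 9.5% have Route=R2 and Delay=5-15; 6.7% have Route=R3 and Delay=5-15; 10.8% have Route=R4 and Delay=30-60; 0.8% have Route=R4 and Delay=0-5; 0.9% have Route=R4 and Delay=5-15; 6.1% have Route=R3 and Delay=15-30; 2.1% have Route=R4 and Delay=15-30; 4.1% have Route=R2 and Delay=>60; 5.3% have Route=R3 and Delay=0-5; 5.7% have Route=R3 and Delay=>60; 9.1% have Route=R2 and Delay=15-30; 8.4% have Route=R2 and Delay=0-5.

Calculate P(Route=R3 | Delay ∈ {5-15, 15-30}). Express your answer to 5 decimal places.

P(Delay=5-15) = 0.095 + 0.067 + 0.009 = 0.171.
P(Delay=15-30) = 0.091 + 0.061 + 0.021 = 0.173.
P(Delay ∈ {5-15, 15-30}) = 0.171 + 0.173 = 0.344; P(Route=R3, Delay ∈ {5-15, 15-30}) = 0.067 + 0.061 = 0.128.
P(Route=R3 | Delay ∈ {5-15, 15-30}) = 0.128/0.344 = 0.37209.

0.37209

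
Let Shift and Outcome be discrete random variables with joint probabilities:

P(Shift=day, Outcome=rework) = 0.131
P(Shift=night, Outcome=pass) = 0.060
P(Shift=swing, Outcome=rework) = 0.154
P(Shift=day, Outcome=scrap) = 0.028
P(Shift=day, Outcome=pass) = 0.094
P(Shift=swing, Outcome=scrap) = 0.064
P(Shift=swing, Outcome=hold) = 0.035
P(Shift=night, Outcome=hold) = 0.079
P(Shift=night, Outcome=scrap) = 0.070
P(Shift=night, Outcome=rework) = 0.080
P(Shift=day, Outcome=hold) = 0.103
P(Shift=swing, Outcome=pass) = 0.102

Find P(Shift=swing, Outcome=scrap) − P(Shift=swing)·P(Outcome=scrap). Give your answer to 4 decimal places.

P(Shift=swing) = 0.102 + 0.154 + 0.064 + 0.035 = 0.355.
P(Outcome=scrap) = 0.028 + 0.064 + 0.070 = 0.162.
P(Shift=swing, Outcome=scrap) − P(Shift=swing)P(Outcome=scrap) = 0.064 − 0.355×0.162 = 0.0065.

0.0065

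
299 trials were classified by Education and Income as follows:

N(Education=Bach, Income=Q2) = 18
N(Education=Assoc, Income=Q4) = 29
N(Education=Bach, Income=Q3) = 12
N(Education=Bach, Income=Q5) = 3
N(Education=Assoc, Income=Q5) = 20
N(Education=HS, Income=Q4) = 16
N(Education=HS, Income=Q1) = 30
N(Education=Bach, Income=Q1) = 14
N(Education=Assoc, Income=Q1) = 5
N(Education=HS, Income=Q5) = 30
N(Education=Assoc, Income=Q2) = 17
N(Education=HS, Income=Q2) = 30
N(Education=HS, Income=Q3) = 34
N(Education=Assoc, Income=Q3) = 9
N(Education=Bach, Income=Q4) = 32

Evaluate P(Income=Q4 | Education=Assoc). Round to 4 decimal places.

0.3625

Total with Education=Assoc: 5 + 17 + 9 + 29 + 20 = 80.
P(Income=Q4 | Education=Assoc) = 29/80 = 0.3625.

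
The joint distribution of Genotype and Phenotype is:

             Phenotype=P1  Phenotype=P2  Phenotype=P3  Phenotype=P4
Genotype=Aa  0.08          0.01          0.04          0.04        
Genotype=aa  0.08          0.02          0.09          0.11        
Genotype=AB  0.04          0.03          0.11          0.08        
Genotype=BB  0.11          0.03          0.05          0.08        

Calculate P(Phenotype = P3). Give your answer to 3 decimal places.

P(Phenotype=P3) = 0.04 + 0.09 + 0.11 + 0.05 = 0.29.

0.290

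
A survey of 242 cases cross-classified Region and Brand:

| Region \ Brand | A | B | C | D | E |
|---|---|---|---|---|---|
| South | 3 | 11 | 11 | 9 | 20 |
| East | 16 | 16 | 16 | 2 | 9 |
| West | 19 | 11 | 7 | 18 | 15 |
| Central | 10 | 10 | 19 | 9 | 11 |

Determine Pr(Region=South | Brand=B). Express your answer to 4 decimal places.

Total with Brand=B: 11 + 16 + 11 + 10 = 48.
P(Region=South | Brand=B) = 11/48 = 0.2292.

0.2292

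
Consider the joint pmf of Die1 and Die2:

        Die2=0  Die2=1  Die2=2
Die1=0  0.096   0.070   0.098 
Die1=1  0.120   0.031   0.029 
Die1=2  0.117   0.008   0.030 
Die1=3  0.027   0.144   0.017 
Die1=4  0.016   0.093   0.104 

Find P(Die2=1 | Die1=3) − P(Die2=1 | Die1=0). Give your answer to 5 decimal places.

0.50081

P(Die1=3) = 0.027 + 0.144 + 0.017 = 0.188; P(Die2=1 | Die1=3) = 0.144/0.188 = 0.765957.
P(Die1=0) = 0.096 + 0.070 + 0.098 = 0.264; P(Die2=1 | Die1=0) = 0.070/0.264 = 0.265152.
Difference = 0.50081.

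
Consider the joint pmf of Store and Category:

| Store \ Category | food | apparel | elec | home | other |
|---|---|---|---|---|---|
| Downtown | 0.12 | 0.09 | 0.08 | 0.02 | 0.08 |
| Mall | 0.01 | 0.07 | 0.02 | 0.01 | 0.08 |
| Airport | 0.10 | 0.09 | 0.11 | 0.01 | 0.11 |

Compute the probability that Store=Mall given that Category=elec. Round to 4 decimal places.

P(Category=elec) = 0.08 + 0.02 + 0.11 = 0.21.
P(Store=Mall | Category=elec) = 0.02/0.21 = 0.0952.

0.0952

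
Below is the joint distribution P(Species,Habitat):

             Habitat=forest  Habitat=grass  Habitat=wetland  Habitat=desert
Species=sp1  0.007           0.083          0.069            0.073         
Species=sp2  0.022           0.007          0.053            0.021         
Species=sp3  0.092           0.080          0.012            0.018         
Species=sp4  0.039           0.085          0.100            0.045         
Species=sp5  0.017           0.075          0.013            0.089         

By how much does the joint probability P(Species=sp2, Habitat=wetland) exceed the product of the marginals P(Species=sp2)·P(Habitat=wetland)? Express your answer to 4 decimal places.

P(Species=sp2) = 0.022 + 0.007 + 0.053 + 0.021 = 0.103.
P(Habitat=wetland) = 0.069 + 0.053 + 0.012 + 0.100 + 0.013 = 0.247.
P(Species=sp2, Habitat=wetland) − P(Species=sp2)P(Habitat=wetland) = 0.053 − 0.103×0.247 = 0.0276.

0.0276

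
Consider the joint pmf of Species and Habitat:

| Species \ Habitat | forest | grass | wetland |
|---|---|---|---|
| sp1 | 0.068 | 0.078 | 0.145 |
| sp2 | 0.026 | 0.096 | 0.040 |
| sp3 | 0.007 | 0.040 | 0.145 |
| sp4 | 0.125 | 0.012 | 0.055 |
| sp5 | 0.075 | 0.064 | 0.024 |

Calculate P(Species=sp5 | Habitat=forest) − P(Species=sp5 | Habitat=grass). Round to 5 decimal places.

0.02848

P(Habitat=forest) = 0.068 + 0.026 + 0.007 + 0.125 + 0.075 = 0.301; P(Species=sp5 | Habitat=forest) = 0.075/0.301 = 0.249169.
P(Habitat=grass) = 0.078 + 0.096 + 0.040 + 0.012 + 0.064 = 0.290; P(Species=sp5 | Habitat=grass) = 0.064/0.290 = 0.220690.
Difference = 0.02848.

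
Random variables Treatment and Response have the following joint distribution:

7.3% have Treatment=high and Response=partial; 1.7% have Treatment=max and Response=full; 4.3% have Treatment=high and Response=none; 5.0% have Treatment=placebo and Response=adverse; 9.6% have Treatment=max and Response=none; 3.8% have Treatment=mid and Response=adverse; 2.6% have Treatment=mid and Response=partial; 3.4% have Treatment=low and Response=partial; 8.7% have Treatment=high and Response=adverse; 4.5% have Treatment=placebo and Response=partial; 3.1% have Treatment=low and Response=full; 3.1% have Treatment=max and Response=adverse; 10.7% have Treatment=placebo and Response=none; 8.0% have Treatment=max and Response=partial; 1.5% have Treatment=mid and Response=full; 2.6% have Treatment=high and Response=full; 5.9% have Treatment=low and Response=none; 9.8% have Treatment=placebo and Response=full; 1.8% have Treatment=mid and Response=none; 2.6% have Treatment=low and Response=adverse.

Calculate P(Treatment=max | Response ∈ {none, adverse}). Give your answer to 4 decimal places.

0.2288

P(Response=none) = 0.107 + 0.059 + 0.018 + 0.043 + 0.096 = 0.323.
P(Response=adverse) = 0.050 + 0.026 + 0.038 + 0.087 + 0.031 = 0.232.
P(Response ∈ {none, adverse}) = 0.323 + 0.232 = 0.555; P(Treatment=max, Response ∈ {none, adverse}) = 0.096 + 0.031 = 0.127.
P(Treatment=max | Response ∈ {none, adverse}) = 0.127/0.555 = 0.2288.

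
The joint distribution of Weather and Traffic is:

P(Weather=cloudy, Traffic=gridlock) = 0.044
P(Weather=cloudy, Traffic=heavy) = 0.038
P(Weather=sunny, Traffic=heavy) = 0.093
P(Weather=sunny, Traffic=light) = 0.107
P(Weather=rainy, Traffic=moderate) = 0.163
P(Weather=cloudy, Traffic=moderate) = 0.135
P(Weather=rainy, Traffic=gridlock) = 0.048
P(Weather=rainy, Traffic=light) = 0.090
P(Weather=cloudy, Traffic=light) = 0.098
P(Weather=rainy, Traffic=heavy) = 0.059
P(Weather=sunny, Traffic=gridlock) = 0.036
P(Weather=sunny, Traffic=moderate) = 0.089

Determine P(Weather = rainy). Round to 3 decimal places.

P(Weather=rainy) = 0.090 + 0.163 + 0.059 + 0.048 = 0.360.

0.360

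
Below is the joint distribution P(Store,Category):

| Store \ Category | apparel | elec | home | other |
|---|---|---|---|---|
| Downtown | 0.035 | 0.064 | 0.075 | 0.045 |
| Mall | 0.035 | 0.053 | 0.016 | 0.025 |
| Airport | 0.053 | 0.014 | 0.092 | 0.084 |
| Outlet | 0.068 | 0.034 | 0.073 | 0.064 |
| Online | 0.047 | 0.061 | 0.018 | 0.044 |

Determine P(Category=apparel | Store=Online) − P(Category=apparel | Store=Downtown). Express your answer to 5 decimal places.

P(Store=Online) = 0.047 + 0.061 + 0.018 + 0.044 = 0.170; P(Category=apparel | Store=Online) = 0.047/0.170 = 0.276471.
P(Store=Downtown) = 0.035 + 0.064 + 0.075 + 0.045 = 0.219; P(Category=apparel | Store=Downtown) = 0.035/0.219 = 0.159817.
Difference = 0.11665.

0.11665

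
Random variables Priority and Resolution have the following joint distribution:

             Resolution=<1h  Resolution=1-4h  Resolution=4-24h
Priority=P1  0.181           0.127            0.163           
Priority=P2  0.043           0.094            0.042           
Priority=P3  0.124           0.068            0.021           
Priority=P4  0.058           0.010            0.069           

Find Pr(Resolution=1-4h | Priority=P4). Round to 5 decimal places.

P(Priority=P4) = 0.058 + 0.010 + 0.069 = 0.137.
P(Resolution=1-4h | Priority=P4) = 0.010/0.137 = 0.07299.

0.07299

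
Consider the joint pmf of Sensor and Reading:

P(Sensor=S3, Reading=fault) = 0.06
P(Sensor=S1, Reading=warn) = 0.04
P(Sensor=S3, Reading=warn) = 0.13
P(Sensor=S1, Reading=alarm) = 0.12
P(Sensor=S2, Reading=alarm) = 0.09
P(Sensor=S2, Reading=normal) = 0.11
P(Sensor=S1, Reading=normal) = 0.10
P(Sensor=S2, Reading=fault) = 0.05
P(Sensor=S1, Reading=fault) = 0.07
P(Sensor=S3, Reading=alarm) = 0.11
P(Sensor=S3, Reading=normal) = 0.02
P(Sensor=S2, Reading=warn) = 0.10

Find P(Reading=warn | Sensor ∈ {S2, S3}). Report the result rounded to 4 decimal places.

P(Sensor=S2) = 0.11 + 0.10 + 0.09 + 0.05 = 0.35.
P(Sensor=S3) = 0.02 + 0.13 + 0.11 + 0.06 = 0.32.
P(Sensor ∈ {S2, S3}) = 0.35 + 0.32 = 0.67; P(Reading=warn, Sensor ∈ {S2, S3}) = 0.10 + 0.13 = 0.23.
P(Reading=warn | Sensor ∈ {S2, S3}) = 0.23/0.67 = 0.3433.

0.3433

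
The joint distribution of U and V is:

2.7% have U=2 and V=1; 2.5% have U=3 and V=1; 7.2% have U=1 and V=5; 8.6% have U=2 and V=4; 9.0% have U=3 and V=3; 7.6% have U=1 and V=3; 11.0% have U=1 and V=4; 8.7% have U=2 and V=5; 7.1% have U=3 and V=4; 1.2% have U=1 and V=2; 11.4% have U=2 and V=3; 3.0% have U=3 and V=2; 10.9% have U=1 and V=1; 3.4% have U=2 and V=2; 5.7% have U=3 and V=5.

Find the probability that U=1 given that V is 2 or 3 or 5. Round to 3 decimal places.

0.280

P(V=2) = 0.012 + 0.034 + 0.030 = 0.076.
P(V=3) = 0.076 + 0.114 + 0.090 = 0.280.
P(V=5) = 0.072 + 0.087 + 0.057 = 0.216.
P(V ∈ {2, 3, 5}) = 0.076 + 0.280 + 0.216 = 0.572; P(U=1, V ∈ {2, 3, 5}) = 0.012 + 0.076 + 0.072 = 0.160.
P(U=1 | V ∈ {2, 3, 5}) = 0.160/0.572 = 0.280.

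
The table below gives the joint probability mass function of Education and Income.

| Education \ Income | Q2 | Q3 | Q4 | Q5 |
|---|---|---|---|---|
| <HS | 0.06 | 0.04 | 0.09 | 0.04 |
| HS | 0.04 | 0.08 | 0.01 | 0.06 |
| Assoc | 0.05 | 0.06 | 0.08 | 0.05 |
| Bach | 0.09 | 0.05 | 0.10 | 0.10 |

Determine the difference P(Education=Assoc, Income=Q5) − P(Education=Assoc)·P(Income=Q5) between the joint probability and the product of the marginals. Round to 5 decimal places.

P(Education=Assoc) = 0.05 + 0.06 + 0.08 + 0.05 = 0.24.
P(Income=Q5) = 0.04 + 0.06 + 0.05 + 0.10 = 0.25.
P(Education=Assoc, Income=Q5) − P(Education=Assoc)P(Income=Q5) = 0.05 − 0.24×0.25 = -0.01000.

-0.01000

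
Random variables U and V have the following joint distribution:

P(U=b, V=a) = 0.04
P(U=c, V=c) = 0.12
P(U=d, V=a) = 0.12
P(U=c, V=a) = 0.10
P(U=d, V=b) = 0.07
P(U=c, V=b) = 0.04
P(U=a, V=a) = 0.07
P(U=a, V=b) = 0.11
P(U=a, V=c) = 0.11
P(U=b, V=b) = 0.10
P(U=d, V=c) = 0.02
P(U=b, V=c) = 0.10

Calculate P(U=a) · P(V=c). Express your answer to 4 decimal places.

0.1015

P(U=a) = 0.07 + 0.11 + 0.11 = 0.29.
P(V=c) = 0.11 + 0.10 + 0.12 + 0.02 = 0.35.
Product: 0.29 × 0.35 = 0.1015.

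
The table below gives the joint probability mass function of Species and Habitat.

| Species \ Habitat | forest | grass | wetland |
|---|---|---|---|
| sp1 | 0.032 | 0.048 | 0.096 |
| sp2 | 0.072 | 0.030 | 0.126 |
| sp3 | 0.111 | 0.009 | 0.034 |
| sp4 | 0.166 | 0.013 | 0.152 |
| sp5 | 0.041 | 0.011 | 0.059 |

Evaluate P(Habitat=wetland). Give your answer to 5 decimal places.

P(Habitat=wetland) = 0.096 + 0.126 + 0.034 + 0.152 + 0.059 = 0.467.

0.46700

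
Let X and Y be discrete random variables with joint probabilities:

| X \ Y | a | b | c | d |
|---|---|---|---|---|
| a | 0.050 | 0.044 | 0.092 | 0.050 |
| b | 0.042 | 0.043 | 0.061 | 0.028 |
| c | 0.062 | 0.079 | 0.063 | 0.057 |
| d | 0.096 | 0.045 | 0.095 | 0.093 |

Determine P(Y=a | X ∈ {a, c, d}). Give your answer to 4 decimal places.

0.2518

P(X=a) = 0.050 + 0.044 + 0.092 + 0.050 = 0.236.
P(X=c) = 0.062 + 0.079 + 0.063 + 0.057 = 0.261.
P(X=d) = 0.096 + 0.045 + 0.095 + 0.093 = 0.329.
P(X ∈ {a, c, d}) = 0.236 + 0.261 + 0.329 = 0.826; P(Y=a, X ∈ {a, c, d}) = 0.050 + 0.062 + 0.096 = 0.208.
P(Y=a | X ∈ {a, c, d}) = 0.208/0.826 = 0.2518.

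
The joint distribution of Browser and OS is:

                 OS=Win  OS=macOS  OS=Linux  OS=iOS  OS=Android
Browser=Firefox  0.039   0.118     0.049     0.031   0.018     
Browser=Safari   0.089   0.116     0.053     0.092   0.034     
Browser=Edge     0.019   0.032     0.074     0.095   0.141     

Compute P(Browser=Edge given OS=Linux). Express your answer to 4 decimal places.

0.4205

P(OS=Linux) = 0.049 + 0.053 + 0.074 = 0.176.
P(Browser=Edge | OS=Linux) = 0.074/0.176 = 0.4205.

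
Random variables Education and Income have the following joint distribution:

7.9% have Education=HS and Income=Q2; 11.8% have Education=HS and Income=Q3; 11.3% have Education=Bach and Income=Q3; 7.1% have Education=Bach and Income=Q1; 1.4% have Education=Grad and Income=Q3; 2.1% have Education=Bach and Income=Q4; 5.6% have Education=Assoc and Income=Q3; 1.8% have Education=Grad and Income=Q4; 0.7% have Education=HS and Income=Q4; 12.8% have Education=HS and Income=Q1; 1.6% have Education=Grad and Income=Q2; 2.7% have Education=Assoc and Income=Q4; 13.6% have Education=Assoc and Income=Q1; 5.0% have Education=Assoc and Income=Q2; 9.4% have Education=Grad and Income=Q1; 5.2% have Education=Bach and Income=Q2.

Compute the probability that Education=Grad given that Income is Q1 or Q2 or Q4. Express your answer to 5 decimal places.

P(Income=Q1) = 0.128 + 0.136 + 0.071 + 0.094 = 0.429.
P(Income=Q2) = 0.079 + 0.050 + 0.052 + 0.016 = 0.197.
P(Income=Q4) = 0.007 + 0.027 + 0.021 + 0.018 = 0.073.
P(Income ∈ {Q1, Q2, Q4}) = 0.429 + 0.197 + 0.073 = 0.699; P(Education=Grad, Income ∈ {Q1, Q2, Q4}) = 0.094 + 0.016 + 0.018 = 0.128.
P(Education=Grad | Income ∈ {Q1, Q2, Q4}) = 0.128/0.699 = 0.18312.

0.18312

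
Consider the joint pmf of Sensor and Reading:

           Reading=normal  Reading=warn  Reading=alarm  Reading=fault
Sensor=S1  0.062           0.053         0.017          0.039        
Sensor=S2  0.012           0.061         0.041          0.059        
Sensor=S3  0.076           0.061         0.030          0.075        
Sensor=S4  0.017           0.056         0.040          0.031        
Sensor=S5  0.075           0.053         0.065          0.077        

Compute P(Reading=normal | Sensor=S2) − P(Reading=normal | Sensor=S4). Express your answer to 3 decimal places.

P(Sensor=S2) = 0.012 + 0.061 + 0.041 + 0.059 = 0.173; P(Reading=normal | Sensor=S2) = 0.012/0.173 = 0.0694.
P(Sensor=S4) = 0.017 + 0.056 + 0.040 + 0.031 = 0.144; P(Reading=normal | Sensor=S4) = 0.017/0.144 = 0.1181.
Difference = -0.049.

-0.049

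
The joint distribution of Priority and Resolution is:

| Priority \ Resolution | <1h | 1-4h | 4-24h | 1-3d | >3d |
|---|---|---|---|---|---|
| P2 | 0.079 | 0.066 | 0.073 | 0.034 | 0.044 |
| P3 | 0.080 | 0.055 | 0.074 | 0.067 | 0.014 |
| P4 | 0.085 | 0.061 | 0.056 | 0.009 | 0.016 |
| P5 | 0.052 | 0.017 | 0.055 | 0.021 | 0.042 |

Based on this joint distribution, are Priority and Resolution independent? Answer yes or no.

P(Priority=P3) = 0.290 and P(Resolution=1-3d) = 0.131, so their product is 0.03799, but P(Priority=P3, Resolution=1-3d) = 0.067. Since these differ, Priority and Resolution are not independent.

no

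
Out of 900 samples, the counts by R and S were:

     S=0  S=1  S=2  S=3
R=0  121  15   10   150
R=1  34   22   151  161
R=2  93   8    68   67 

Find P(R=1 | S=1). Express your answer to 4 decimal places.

0.4889

Total with S=1: 15 + 22 + 8 = 45.
P(R=1 | S=1) = 22/45 = 0.4889.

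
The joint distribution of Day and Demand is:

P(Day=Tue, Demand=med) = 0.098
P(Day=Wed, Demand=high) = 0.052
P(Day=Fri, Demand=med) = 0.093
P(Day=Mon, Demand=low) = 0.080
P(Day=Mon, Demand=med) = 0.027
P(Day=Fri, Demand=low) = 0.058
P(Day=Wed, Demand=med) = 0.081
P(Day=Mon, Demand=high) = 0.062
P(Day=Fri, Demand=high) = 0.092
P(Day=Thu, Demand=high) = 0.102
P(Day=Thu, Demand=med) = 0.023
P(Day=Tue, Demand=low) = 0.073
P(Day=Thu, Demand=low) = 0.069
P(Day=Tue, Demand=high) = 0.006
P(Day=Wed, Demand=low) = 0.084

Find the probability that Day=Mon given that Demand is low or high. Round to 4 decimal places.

0.2094

P(Demand=low) = 0.080 + 0.073 + 0.084 + 0.069 + 0.058 = 0.364.
P(Demand=high) = 0.062 + 0.006 + 0.052 + 0.102 + 0.092 = 0.314.
P(Demand ∈ {low, high}) = 0.364 + 0.314 = 0.678; P(Day=Mon, Demand ∈ {low, high}) = 0.080 + 0.062 = 0.142.
P(Day=Mon | Demand ∈ {low, high}) = 0.142/0.678 = 0.2094.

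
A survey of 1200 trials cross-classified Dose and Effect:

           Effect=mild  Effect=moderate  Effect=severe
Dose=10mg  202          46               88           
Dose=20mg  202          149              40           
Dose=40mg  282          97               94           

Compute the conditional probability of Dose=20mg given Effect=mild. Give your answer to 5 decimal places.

0.29446

Total with Effect=mild: 202 + 202 + 282 = 686.
P(Dose=20mg | Effect=mild) = 202/686 = 0.29446.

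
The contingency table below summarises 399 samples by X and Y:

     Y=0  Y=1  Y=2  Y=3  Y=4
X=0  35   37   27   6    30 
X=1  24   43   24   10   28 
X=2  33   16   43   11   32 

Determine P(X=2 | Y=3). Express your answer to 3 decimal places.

Total with Y=3: 6 + 10 + 11 = 27.
P(X=2 | Y=3) = 11/27 = 0.407.

0.407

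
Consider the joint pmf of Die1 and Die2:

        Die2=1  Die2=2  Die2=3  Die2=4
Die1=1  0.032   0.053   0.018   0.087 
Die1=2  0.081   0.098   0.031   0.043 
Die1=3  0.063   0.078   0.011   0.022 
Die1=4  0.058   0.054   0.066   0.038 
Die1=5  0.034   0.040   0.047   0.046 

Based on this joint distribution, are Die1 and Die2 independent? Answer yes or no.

P(Die1=1) = 0.190 and P(Die2=4) = 0.236, so their product is 0.04484, but P(Die1=1, Die2=4) = 0.087. Since these differ, Die1 and Die2 are not independent.

no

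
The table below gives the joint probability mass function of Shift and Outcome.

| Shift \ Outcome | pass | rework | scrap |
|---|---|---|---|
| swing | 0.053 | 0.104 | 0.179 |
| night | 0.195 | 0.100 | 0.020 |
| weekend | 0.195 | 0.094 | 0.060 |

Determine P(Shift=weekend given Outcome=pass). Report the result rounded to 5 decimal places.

P(Outcome=pass) = 0.053 + 0.195 + 0.195 = 0.443.
P(Shift=weekend | Outcome=pass) = 0.195/0.443 = 0.44018.

0.44018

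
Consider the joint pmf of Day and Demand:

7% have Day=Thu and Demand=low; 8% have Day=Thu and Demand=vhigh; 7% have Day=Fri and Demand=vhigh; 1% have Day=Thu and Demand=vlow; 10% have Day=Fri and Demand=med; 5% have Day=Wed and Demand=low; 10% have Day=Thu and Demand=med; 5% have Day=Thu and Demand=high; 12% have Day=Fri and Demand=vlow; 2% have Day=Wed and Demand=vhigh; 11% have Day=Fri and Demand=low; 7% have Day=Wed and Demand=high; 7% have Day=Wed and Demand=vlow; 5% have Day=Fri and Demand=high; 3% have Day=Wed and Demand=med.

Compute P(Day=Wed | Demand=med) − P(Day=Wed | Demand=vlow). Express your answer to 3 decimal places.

P(Demand=med) = 0.03 + 0.10 + 0.10 = 0.23; P(Day=Wed | Demand=med) = 0.03/0.23 = 0.1304.
P(Demand=vlow) = 0.07 + 0.01 + 0.12 = 0.20; P(Day=Wed | Demand=vlow) = 0.07/0.20 = 0.3500.
Difference = -0.220.

-0.220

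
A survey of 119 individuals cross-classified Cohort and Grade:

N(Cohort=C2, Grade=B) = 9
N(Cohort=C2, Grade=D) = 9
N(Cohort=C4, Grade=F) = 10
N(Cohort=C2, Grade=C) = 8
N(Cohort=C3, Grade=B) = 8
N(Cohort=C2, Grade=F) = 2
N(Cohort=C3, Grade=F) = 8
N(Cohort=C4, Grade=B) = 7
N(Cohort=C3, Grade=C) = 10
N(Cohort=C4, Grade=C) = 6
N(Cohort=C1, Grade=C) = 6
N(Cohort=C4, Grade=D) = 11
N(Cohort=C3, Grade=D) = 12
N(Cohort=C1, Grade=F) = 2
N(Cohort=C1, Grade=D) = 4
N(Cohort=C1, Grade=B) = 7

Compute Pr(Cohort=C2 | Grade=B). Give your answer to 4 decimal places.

Total with Grade=B: 7 + 9 + 8 + 7 = 31.
P(Cohort=C2 | Grade=B) = 9/31 = 0.2903.

0.2903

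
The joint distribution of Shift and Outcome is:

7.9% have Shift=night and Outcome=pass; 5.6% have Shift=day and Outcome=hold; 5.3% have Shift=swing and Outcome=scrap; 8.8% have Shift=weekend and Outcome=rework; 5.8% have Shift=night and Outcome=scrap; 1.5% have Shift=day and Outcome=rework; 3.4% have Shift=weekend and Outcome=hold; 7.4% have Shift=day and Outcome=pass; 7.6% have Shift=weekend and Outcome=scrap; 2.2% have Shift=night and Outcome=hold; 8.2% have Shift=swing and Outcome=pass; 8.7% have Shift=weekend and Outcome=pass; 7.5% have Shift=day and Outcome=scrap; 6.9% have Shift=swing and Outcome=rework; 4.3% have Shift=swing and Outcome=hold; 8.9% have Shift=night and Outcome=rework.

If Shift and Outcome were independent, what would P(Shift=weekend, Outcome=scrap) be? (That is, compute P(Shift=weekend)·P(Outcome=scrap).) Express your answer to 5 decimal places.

P(Shift=weekend) = 0.087 + 0.088 + 0.076 + 0.034 = 0.285.
P(Outcome=scrap) = 0.075 + 0.053 + 0.058 + 0.076 = 0.262.
Product: 0.285 × 0.262 = 0.07467.

0.07467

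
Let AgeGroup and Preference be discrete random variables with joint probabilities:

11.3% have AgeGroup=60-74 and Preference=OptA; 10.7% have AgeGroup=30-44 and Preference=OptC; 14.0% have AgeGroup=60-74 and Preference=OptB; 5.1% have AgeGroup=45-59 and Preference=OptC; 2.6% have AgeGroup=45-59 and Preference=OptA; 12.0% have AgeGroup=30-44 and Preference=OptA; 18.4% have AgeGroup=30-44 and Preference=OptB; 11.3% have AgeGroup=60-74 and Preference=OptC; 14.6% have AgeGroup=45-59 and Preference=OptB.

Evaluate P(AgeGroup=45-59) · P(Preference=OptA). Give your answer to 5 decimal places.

P(AgeGroup=45-59) = 0.026 + 0.146 + 0.051 = 0.223.
P(Preference=OptA) = 0.120 + 0.026 + 0.113 = 0.259.
Product: 0.223 × 0.259 = 0.05776.

0.05776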